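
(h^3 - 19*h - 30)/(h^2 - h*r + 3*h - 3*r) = (-h^2 + 3*h + 10)/(-h + r)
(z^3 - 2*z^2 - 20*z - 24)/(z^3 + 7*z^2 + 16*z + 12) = (z - 6)/(z + 3)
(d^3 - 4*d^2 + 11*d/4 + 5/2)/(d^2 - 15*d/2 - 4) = (d^2 - 9*d/2 + 5)/(d - 8)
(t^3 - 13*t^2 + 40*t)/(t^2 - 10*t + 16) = t*(t - 5)/(t - 2)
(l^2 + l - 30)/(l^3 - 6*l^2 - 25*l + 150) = (l + 6)/(l^2 - l - 30)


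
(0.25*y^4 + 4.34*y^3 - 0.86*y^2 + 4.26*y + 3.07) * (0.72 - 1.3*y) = -0.325*y^5 - 5.462*y^4 + 4.2428*y^3 - 6.1572*y^2 - 0.9238*y + 2.2104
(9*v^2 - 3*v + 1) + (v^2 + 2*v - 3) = 10*v^2 - v - 2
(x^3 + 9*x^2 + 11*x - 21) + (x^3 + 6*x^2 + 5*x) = 2*x^3 + 15*x^2 + 16*x - 21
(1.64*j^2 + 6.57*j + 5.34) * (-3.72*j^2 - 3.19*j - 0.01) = -6.1008*j^4 - 29.672*j^3 - 40.8395*j^2 - 17.1003*j - 0.0534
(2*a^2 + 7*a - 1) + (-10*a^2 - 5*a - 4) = -8*a^2 + 2*a - 5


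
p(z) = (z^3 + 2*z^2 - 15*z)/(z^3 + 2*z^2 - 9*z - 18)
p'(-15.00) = -0.00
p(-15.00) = 0.96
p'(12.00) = 0.00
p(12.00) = 0.97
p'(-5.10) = -0.74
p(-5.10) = 0.08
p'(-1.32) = 10.85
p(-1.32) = -4.25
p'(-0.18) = 1.06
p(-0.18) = -0.17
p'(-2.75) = -85.33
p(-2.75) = 33.00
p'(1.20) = 0.25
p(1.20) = 0.55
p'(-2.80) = -140.62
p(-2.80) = 38.50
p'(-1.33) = 11.21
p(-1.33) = -4.36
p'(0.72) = 0.38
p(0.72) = 0.41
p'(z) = (-3*z^2 - 4*z + 9)*(z^3 + 2*z^2 - 15*z)/(z^3 + 2*z^2 - 9*z - 18)^2 + (3*z^2 + 4*z - 15)/(z^3 + 2*z^2 - 9*z - 18)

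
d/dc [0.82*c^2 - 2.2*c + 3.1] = 1.64*c - 2.2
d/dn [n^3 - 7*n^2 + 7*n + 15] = 3*n^2 - 14*n + 7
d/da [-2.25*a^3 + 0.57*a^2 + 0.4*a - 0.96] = -6.75*a^2 + 1.14*a + 0.4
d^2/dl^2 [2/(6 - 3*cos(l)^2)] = 4*(2*sin(l)^4 - 5*sin(l)^2 + 1)/(3*(cos(l)^2 - 2)^3)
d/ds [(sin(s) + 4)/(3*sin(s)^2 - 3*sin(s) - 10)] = (-3*sin(s)^2 - 24*sin(s) + 2)*cos(s)/(3*sin(s)^2 - 3*sin(s) - 10)^2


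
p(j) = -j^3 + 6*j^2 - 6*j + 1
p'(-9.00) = -357.00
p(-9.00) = 1270.00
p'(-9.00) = -357.00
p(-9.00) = 1270.00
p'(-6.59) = -215.36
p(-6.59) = 587.30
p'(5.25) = -25.69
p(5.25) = -9.83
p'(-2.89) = -65.74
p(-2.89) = 92.59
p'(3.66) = -2.27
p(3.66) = 10.39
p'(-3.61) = -88.42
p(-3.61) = 147.90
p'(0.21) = -3.61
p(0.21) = -0.00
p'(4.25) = -9.19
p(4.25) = 7.11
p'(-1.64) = -33.75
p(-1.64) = 31.39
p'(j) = -3*j^2 + 12*j - 6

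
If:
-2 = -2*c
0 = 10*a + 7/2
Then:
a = -7/20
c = 1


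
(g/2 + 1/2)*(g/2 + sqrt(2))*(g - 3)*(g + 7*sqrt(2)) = g^4/4 - g^3/2 + 9*sqrt(2)*g^3/4 - 9*sqrt(2)*g^2/2 + 25*g^2/4 - 14*g - 27*sqrt(2)*g/4 - 21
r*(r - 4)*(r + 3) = r^3 - r^2 - 12*r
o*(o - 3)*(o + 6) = o^3 + 3*o^2 - 18*o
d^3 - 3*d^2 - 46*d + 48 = (d - 8)*(d - 1)*(d + 6)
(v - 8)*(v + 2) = v^2 - 6*v - 16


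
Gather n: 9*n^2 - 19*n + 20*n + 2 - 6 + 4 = 9*n^2 + n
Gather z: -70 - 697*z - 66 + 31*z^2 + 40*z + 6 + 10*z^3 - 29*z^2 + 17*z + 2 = 10*z^3 + 2*z^2 - 640*z - 128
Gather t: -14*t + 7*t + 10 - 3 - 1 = 6 - 7*t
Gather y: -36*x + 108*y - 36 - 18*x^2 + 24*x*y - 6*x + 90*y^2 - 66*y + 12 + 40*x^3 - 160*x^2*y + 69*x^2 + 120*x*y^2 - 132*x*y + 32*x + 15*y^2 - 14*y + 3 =40*x^3 + 51*x^2 - 10*x + y^2*(120*x + 105) + y*(-160*x^2 - 108*x + 28) - 21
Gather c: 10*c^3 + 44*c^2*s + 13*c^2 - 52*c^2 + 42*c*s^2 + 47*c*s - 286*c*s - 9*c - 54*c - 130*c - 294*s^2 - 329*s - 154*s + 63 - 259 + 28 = 10*c^3 + c^2*(44*s - 39) + c*(42*s^2 - 239*s - 193) - 294*s^2 - 483*s - 168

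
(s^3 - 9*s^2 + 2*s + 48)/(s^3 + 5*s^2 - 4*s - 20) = (s^2 - 11*s + 24)/(s^2 + 3*s - 10)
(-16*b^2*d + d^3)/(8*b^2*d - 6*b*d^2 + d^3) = (-4*b - d)/(2*b - d)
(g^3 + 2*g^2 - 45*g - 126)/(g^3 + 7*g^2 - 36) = (g - 7)/(g - 2)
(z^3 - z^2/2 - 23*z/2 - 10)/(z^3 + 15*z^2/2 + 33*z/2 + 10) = (z - 4)/(z + 4)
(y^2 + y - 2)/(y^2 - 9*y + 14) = (y^2 + y - 2)/(y^2 - 9*y + 14)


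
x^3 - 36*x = x*(x - 6)*(x + 6)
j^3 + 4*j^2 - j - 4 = (j - 1)*(j + 1)*(j + 4)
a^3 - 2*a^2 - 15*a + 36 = (a - 3)^2*(a + 4)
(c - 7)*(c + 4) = c^2 - 3*c - 28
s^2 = s^2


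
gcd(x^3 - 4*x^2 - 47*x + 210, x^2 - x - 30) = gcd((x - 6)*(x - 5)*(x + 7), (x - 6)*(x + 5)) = x - 6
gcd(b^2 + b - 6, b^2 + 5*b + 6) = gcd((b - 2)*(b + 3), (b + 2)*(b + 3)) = b + 3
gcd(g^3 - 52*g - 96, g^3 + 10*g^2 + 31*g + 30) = g + 2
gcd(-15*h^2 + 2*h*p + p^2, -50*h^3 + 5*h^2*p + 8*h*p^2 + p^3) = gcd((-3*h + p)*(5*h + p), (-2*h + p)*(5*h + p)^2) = 5*h + p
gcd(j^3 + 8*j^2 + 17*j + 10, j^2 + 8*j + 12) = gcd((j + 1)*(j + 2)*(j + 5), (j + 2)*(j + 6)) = j + 2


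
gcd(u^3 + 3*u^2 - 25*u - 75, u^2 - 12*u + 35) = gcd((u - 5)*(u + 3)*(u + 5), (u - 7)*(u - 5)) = u - 5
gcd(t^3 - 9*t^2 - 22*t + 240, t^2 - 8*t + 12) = t - 6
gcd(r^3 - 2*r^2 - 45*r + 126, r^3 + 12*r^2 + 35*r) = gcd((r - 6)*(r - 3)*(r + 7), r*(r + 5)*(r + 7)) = r + 7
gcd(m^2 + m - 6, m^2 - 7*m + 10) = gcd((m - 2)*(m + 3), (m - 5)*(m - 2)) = m - 2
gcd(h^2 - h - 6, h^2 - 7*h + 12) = h - 3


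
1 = 1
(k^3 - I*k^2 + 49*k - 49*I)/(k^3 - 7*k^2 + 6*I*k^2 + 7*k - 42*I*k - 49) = (k - 7*I)/(k - 7)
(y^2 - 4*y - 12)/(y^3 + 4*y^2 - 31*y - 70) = (y - 6)/(y^2 + 2*y - 35)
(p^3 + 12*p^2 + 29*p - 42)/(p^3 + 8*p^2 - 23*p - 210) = (p - 1)/(p - 5)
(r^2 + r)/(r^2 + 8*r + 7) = r/(r + 7)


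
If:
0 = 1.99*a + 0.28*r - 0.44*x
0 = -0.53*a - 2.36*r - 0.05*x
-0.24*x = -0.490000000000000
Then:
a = 0.47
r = -0.15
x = 2.04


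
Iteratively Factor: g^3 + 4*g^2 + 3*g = (g + 1)*(g^2 + 3*g) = g*(g + 1)*(g + 3)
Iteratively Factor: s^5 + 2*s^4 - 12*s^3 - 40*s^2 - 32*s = (s - 4)*(s^4 + 6*s^3 + 12*s^2 + 8*s) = (s - 4)*(s + 2)*(s^3 + 4*s^2 + 4*s) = (s - 4)*(s + 2)^2*(s^2 + 2*s) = (s - 4)*(s + 2)^3*(s)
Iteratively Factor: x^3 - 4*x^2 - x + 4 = (x - 4)*(x^2 - 1) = (x - 4)*(x - 1)*(x + 1)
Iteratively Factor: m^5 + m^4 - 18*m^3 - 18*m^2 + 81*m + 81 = (m - 3)*(m^4 + 4*m^3 - 6*m^2 - 36*m - 27) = (m - 3)*(m + 1)*(m^3 + 3*m^2 - 9*m - 27) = (m - 3)^2*(m + 1)*(m^2 + 6*m + 9) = (m - 3)^2*(m + 1)*(m + 3)*(m + 3)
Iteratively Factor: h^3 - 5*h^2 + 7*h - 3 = (h - 1)*(h^2 - 4*h + 3) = (h - 1)^2*(h - 3)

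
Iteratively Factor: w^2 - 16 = (w - 4)*(w + 4)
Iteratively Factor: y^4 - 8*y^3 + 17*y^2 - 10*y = (y - 1)*(y^3 - 7*y^2 + 10*y) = (y - 5)*(y - 1)*(y^2 - 2*y) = (y - 5)*(y - 2)*(y - 1)*(y)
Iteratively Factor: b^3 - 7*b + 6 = (b - 1)*(b^2 + b - 6) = (b - 2)*(b - 1)*(b + 3)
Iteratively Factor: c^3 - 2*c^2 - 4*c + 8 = (c + 2)*(c^2 - 4*c + 4) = (c - 2)*(c + 2)*(c - 2)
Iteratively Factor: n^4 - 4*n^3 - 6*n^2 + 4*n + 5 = (n - 5)*(n^3 + n^2 - n - 1) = (n - 5)*(n - 1)*(n^2 + 2*n + 1) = (n - 5)*(n - 1)*(n + 1)*(n + 1)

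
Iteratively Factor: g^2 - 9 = (g + 3)*(g - 3)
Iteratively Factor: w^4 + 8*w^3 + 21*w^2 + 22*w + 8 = (w + 2)*(w^3 + 6*w^2 + 9*w + 4) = (w + 1)*(w + 2)*(w^2 + 5*w + 4) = (w + 1)^2*(w + 2)*(w + 4)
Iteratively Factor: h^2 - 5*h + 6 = (h - 3)*(h - 2)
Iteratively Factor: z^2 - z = (z)*(z - 1)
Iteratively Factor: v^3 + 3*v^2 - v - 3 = (v + 3)*(v^2 - 1) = (v + 1)*(v + 3)*(v - 1)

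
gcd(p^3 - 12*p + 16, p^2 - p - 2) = p - 2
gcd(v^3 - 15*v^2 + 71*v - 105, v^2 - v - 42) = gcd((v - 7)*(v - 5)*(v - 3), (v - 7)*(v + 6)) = v - 7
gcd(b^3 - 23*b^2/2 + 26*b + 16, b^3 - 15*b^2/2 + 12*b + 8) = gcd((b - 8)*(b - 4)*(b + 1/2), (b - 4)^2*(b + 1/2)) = b^2 - 7*b/2 - 2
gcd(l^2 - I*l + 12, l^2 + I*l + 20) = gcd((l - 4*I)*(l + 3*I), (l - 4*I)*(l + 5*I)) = l - 4*I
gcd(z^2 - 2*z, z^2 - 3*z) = z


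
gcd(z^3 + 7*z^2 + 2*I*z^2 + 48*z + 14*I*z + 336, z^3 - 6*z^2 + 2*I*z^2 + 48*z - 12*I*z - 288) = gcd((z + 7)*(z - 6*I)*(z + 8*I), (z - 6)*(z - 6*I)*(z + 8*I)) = z^2 + 2*I*z + 48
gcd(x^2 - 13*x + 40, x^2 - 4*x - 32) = x - 8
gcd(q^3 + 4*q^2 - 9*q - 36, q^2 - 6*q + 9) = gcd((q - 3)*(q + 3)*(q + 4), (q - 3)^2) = q - 3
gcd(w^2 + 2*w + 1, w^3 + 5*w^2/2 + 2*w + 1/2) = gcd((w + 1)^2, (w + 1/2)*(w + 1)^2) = w^2 + 2*w + 1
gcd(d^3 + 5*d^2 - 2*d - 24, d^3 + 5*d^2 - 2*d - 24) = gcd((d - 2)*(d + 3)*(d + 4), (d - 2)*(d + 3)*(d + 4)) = d^3 + 5*d^2 - 2*d - 24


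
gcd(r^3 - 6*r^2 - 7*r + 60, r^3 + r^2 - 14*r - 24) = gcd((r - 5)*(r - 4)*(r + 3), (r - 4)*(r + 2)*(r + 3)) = r^2 - r - 12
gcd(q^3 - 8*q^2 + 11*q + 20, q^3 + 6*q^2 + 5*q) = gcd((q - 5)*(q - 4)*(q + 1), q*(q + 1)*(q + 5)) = q + 1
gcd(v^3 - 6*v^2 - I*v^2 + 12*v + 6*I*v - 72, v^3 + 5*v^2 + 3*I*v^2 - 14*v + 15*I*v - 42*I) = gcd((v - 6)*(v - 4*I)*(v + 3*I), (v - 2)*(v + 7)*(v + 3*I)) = v + 3*I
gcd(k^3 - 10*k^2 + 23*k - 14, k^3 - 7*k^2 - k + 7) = k^2 - 8*k + 7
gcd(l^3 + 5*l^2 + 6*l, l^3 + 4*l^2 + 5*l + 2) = l + 2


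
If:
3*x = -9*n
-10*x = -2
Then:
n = -1/15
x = 1/5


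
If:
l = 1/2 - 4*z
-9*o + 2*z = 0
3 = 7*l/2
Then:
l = 6/7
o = -5/252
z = -5/56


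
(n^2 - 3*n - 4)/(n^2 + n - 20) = (n + 1)/(n + 5)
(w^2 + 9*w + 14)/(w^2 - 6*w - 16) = (w + 7)/(w - 8)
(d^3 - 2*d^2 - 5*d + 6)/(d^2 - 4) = (d^2 - 4*d + 3)/(d - 2)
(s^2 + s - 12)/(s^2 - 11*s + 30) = (s^2 + s - 12)/(s^2 - 11*s + 30)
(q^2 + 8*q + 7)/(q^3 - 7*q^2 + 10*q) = (q^2 + 8*q + 7)/(q*(q^2 - 7*q + 10))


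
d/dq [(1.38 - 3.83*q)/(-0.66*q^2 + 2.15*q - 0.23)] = (-2.5278*q^2 + 1.8216*q - 2.0861)/(0.4356*q^4 - 2.838*q^3 + 4.9261*q^2 - 0.989*q + 0.0529)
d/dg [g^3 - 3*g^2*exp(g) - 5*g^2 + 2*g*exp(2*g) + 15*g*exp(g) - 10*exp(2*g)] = -3*g^2*exp(g) + 3*g^2 + 4*g*exp(2*g) + 9*g*exp(g) - 10*g - 18*exp(2*g) + 15*exp(g)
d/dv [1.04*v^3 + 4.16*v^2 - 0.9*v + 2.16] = 3.12*v^2 + 8.32*v - 0.9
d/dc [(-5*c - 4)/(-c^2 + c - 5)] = (5*c^2 - 5*c - (2*c - 1)*(5*c + 4) + 25)/(c^2 - c + 5)^2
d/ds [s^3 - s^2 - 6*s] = 3*s^2 - 2*s - 6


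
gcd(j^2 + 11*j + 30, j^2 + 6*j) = j + 6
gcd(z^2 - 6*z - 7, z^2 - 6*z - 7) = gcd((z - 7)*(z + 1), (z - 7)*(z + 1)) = z^2 - 6*z - 7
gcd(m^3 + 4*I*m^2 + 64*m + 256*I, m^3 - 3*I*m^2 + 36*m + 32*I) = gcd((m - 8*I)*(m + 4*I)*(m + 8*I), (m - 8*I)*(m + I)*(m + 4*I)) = m^2 - 4*I*m + 32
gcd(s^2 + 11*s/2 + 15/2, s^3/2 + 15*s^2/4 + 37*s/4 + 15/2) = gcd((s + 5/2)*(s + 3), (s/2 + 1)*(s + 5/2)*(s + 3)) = s^2 + 11*s/2 + 15/2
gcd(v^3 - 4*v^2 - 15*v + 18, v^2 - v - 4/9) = 1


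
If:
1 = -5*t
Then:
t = -1/5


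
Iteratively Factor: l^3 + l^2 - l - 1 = (l + 1)*(l^2 - 1) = (l - 1)*(l + 1)*(l + 1)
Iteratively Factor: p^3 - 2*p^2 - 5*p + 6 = (p + 2)*(p^2 - 4*p + 3) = (p - 1)*(p + 2)*(p - 3)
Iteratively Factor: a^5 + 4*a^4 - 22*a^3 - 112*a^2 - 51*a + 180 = (a + 4)*(a^4 - 22*a^2 - 24*a + 45) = (a + 3)*(a + 4)*(a^3 - 3*a^2 - 13*a + 15) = (a - 5)*(a + 3)*(a + 4)*(a^2 + 2*a - 3) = (a - 5)*(a - 1)*(a + 3)*(a + 4)*(a + 3)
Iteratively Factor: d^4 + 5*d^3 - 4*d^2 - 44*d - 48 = (d - 3)*(d^3 + 8*d^2 + 20*d + 16) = (d - 3)*(d + 2)*(d^2 + 6*d + 8) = (d - 3)*(d + 2)^2*(d + 4)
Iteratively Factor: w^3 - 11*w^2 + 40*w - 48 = (w - 4)*(w^2 - 7*w + 12) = (w - 4)^2*(w - 3)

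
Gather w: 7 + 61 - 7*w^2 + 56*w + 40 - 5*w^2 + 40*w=-12*w^2 + 96*w + 108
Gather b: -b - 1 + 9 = 8 - b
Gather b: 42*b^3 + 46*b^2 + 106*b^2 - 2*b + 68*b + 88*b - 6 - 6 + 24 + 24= 42*b^3 + 152*b^2 + 154*b + 36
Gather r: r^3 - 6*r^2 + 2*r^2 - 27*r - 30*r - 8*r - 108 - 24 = r^3 - 4*r^2 - 65*r - 132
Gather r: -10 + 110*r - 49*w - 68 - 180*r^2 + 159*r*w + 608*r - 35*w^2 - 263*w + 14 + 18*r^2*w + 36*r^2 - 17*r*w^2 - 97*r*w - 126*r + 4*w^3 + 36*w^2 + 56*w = r^2*(18*w - 144) + r*(-17*w^2 + 62*w + 592) + 4*w^3 + w^2 - 256*w - 64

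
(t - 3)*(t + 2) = t^2 - t - 6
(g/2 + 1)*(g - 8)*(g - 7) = g^3/2 - 13*g^2/2 + 13*g + 56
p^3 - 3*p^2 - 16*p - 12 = (p - 6)*(p + 1)*(p + 2)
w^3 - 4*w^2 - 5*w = w*(w - 5)*(w + 1)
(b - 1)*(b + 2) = b^2 + b - 2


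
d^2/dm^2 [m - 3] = 0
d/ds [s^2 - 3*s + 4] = 2*s - 3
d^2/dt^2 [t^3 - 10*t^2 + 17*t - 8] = 6*t - 20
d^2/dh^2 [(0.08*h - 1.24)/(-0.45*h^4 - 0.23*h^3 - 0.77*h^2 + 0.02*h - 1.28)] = (-0.1944*h^7 + 4.88952*h^6 + 3.658488*h^5 + 8.431704*h^4 + 4.295024*h^3 - 3.911304*h^2 - 1.831824*h - 2.447392)/(0.091125*h^12 + 0.139725*h^11 + 0.53919*h^10 + 0.478187*h^9 + 1.687794*h^8 + 1.159227*h^7 + 3.300077*h^6 + 1.25571*h^5 + 4.454172*h^4 + 1.012216*h^3 + 3.78624*h^2 - 0.098304*h + 2.097152)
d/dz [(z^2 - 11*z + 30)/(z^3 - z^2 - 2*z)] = (-z^4 + 22*z^3 - 103*z^2 + 60*z + 60)/(z^2*(z^4 - 2*z^3 - 3*z^2 + 4*z + 4))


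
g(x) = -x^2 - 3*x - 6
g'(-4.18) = 5.36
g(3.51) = -28.85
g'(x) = -2*x - 3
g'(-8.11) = 13.22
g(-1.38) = -3.76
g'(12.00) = -27.00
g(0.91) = -9.56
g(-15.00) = -186.00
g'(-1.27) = -0.46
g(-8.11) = -47.44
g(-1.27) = -3.80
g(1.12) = -10.61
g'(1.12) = -5.24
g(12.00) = -186.00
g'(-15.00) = 27.00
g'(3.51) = -10.02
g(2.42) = -19.12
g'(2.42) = -7.84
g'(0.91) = -4.82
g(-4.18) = -10.93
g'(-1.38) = -0.24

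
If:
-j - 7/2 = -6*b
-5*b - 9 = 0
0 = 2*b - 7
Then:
No Solution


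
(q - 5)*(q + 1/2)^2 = q^3 - 4*q^2 - 19*q/4 - 5/4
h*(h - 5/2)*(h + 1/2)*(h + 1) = h^4 - h^3 - 13*h^2/4 - 5*h/4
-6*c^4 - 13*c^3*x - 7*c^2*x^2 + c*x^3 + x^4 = (-3*c + x)*(c + x)^2*(2*c + x)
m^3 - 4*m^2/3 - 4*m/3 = m*(m - 2)*(m + 2/3)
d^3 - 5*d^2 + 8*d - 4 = (d - 2)^2*(d - 1)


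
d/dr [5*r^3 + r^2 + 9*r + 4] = 15*r^2 + 2*r + 9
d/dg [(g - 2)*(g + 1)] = 2*g - 1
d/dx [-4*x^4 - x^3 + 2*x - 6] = -16*x^3 - 3*x^2 + 2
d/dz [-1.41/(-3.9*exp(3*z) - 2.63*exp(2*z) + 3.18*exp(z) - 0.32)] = (-16.497*exp(2*z) - 7.4166*exp(z) + 4.4838)*exp(z)/(3.9*exp(3*z) + 2.63*exp(2*z) - 3.18*exp(z) + 0.32)^2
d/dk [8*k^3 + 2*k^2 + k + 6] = 24*k^2 + 4*k + 1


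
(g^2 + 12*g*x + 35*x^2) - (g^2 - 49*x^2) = 12*g*x + 84*x^2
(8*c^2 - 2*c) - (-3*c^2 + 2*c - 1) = 11*c^2 - 4*c + 1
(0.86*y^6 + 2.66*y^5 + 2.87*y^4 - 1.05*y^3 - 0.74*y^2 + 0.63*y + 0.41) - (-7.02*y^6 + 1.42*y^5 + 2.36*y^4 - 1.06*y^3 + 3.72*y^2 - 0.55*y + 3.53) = 7.88*y^6 + 1.24*y^5 + 0.51*y^4 + 0.01*y^3 - 4.46*y^2 + 1.18*y - 3.12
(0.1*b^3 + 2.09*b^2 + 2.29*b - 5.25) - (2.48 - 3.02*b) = 0.1*b^3 + 2.09*b^2 + 5.31*b - 7.73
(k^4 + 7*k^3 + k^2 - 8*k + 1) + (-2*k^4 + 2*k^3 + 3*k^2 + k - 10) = -k^4 + 9*k^3 + 4*k^2 - 7*k - 9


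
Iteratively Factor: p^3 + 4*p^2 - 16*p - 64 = (p + 4)*(p^2 - 16) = (p + 4)^2*(p - 4)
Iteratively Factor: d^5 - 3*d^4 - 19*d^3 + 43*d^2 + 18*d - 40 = (d + 1)*(d^4 - 4*d^3 - 15*d^2 + 58*d - 40) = (d + 1)*(d + 4)*(d^3 - 8*d^2 + 17*d - 10) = (d - 2)*(d + 1)*(d + 4)*(d^2 - 6*d + 5) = (d - 5)*(d - 2)*(d + 1)*(d + 4)*(d - 1)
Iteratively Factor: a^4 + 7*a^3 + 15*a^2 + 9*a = (a + 3)*(a^3 + 4*a^2 + 3*a) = a*(a + 3)*(a^2 + 4*a + 3) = a*(a + 3)^2*(a + 1)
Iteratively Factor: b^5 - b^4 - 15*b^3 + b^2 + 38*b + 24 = (b - 4)*(b^4 + 3*b^3 - 3*b^2 - 11*b - 6) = (b - 4)*(b + 1)*(b^3 + 2*b^2 - 5*b - 6) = (b - 4)*(b + 1)^2*(b^2 + b - 6) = (b - 4)*(b + 1)^2*(b + 3)*(b - 2)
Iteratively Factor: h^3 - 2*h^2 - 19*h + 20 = (h - 1)*(h^2 - h - 20) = (h - 5)*(h - 1)*(h + 4)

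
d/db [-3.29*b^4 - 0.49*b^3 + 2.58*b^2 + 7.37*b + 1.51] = -13.16*b^3 - 1.47*b^2 + 5.16*b + 7.37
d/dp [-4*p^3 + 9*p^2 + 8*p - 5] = -12*p^2 + 18*p + 8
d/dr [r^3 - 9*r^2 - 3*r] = 3*r^2 - 18*r - 3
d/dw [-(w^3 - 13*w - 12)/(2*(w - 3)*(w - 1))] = (-w^4 + 8*w^3 - 22*w^2 - 24*w + 87)/(2*(w^4 - 8*w^3 + 22*w^2 - 24*w + 9))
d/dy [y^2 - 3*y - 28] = 2*y - 3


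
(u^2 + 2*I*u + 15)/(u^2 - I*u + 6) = (u + 5*I)/(u + 2*I)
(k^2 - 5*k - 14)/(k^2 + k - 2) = (k - 7)/(k - 1)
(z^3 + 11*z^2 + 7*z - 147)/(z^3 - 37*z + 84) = (z + 7)/(z - 4)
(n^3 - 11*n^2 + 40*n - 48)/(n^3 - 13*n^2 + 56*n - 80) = (n - 3)/(n - 5)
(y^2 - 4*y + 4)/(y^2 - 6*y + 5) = (y^2 - 4*y + 4)/(y^2 - 6*y + 5)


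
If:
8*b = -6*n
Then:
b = -3*n/4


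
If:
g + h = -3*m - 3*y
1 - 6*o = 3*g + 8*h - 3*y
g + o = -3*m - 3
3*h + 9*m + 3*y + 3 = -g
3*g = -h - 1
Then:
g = -51/88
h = 65/88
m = -197/264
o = -2/11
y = 61/88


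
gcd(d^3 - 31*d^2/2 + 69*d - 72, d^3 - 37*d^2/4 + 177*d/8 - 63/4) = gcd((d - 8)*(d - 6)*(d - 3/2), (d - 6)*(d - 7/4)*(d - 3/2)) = d^2 - 15*d/2 + 9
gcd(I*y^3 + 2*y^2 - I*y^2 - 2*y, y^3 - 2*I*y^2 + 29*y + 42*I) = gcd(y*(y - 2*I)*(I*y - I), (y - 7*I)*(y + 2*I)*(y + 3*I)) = 1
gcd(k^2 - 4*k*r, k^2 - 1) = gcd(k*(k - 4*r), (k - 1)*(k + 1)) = 1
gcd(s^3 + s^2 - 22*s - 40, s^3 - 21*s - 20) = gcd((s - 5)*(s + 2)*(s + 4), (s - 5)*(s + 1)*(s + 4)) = s^2 - s - 20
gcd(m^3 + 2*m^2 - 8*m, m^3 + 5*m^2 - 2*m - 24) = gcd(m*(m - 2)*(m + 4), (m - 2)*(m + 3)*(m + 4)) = m^2 + 2*m - 8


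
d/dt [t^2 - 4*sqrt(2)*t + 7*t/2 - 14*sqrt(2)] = 2*t - 4*sqrt(2) + 7/2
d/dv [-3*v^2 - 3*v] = -6*v - 3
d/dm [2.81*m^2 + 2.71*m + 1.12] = 5.62*m + 2.71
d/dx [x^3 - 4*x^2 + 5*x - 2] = 3*x^2 - 8*x + 5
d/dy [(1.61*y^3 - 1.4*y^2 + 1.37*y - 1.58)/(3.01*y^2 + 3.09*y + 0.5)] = (4.8461*y^4 + 9.9498*y^3 - 6.0347*y^2 + 8.1116*y + 5.5672)/(9.0601*y^4 + 18.6018*y^3 + 12.5581*y^2 + 3.09*y + 0.25)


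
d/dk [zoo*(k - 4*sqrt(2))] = zoo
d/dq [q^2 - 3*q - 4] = 2*q - 3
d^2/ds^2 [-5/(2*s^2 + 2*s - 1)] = 20*(2*s^2 + 2*s - 2*(2*s + 1)^2 - 1)/(2*s^2 + 2*s - 1)^3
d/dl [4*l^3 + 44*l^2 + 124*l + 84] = 12*l^2 + 88*l + 124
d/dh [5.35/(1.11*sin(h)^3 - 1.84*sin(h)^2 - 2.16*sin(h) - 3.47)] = (-17.8155*sin(h)^2 + 19.688*sin(h) + 11.556)*cos(h)/(-1.11*sin(h)^3 + 1.84*sin(h)^2 + 2.16*sin(h) + 3.47)^2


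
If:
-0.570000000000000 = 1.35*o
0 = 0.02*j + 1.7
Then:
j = -85.00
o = -0.42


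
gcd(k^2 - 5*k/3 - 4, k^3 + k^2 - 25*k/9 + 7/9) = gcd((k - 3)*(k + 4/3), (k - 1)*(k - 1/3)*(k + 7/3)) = 1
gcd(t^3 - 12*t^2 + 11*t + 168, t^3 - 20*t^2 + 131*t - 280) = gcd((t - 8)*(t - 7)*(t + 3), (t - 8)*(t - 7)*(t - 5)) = t^2 - 15*t + 56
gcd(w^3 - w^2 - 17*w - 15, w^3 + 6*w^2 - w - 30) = w + 3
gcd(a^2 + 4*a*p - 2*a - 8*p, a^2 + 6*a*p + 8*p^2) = a + 4*p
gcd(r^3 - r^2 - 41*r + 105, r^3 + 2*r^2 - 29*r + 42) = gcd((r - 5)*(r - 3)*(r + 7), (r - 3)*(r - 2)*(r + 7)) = r^2 + 4*r - 21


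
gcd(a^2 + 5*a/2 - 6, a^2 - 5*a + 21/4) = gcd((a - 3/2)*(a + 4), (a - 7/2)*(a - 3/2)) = a - 3/2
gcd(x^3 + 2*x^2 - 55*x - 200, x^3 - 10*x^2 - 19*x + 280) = x^2 - 3*x - 40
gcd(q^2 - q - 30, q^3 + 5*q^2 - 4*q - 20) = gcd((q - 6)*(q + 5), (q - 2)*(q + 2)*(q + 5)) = q + 5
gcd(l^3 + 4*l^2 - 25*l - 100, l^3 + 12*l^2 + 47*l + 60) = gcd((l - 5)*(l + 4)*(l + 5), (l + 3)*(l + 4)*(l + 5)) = l^2 + 9*l + 20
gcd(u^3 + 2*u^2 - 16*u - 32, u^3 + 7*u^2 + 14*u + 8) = u^2 + 6*u + 8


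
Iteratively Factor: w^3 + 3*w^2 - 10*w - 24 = (w + 2)*(w^2 + w - 12) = (w + 2)*(w + 4)*(w - 3)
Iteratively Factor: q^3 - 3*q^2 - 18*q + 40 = (q - 2)*(q^2 - q - 20) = (q - 5)*(q - 2)*(q + 4)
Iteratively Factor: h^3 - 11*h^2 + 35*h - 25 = (h - 5)*(h^2 - 6*h + 5) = (h - 5)*(h - 1)*(h - 5)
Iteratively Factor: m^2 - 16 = (m - 4)*(m + 4)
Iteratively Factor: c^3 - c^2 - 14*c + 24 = (c + 4)*(c^2 - 5*c + 6) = (c - 2)*(c + 4)*(c - 3)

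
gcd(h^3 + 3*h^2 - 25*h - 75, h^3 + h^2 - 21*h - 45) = h^2 - 2*h - 15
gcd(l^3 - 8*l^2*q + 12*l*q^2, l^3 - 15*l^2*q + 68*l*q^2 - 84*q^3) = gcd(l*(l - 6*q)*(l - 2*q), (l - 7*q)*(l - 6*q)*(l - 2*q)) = l^2 - 8*l*q + 12*q^2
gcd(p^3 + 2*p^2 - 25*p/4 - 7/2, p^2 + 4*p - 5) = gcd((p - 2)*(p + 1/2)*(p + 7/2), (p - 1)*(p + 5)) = 1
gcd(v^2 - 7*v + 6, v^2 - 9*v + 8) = v - 1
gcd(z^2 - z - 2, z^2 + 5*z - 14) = z - 2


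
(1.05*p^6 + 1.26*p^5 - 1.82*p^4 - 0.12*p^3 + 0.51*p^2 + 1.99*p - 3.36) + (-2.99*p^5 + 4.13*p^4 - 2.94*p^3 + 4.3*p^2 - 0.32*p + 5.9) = 1.05*p^6 - 1.73*p^5 + 2.31*p^4 - 3.06*p^3 + 4.81*p^2 + 1.67*p + 2.54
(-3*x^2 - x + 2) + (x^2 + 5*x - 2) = -2*x^2 + 4*x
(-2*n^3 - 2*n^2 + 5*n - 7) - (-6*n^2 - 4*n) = -2*n^3 + 4*n^2 + 9*n - 7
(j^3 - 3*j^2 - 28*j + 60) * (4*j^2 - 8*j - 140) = 4*j^5 - 20*j^4 - 228*j^3 + 884*j^2 + 3440*j - 8400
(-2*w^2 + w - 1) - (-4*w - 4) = -2*w^2 + 5*w + 3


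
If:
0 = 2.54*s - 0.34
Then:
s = 0.13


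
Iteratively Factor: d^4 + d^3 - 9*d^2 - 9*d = (d + 1)*(d^3 - 9*d) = (d - 3)*(d + 1)*(d^2 + 3*d) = d*(d - 3)*(d + 1)*(d + 3)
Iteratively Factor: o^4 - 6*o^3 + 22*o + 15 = (o + 1)*(o^3 - 7*o^2 + 7*o + 15) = (o - 3)*(o + 1)*(o^2 - 4*o - 5) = (o - 3)*(o + 1)^2*(o - 5)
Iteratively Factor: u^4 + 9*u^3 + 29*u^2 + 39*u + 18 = (u + 3)*(u^3 + 6*u^2 + 11*u + 6) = (u + 3)^2*(u^2 + 3*u + 2) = (u + 2)*(u + 3)^2*(u + 1)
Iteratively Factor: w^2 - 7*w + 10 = (w - 5)*(w - 2)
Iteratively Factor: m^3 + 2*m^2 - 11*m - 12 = (m + 1)*(m^2 + m - 12) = (m - 3)*(m + 1)*(m + 4)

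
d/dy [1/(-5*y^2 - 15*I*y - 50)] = (2*y + 3*I)/(5*(y^2 + 3*I*y + 10)^2)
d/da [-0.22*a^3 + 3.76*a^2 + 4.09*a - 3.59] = -0.66*a^2 + 7.52*a + 4.09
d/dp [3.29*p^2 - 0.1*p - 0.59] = 6.58*p - 0.1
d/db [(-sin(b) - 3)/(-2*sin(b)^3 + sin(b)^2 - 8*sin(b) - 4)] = (-4*sin(b)^3 - 17*sin(b)^2 + 6*sin(b) - 20)*cos(b)/(2*sin(b)^3 - sin(b)^2 + 8*sin(b) + 4)^2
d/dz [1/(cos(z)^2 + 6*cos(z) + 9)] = 2*sin(z)/(cos(z) + 3)^3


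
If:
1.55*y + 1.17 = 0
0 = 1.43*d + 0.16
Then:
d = -0.11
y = -0.75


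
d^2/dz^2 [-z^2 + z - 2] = -2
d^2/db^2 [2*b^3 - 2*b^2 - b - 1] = 12*b - 4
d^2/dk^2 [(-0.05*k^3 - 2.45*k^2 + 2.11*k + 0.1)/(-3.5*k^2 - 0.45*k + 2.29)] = (-1.77635683940025e-15*k^5 - 5.6843418860808e-14*k^4 - 58.59075*k^3 + 110.16135*k^2 - 100.84167*k + 19.70388)/(42.875*k^6 + 16.5375*k^5 - 82.03125*k^4 - 21.549375*k^3 + 53.671875*k^2 + 7.079535*k - 12.008989)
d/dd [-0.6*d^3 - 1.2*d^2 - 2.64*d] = -1.8*d^2 - 2.4*d - 2.64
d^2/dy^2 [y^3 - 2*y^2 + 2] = 6*y - 4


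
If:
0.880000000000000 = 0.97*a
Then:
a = 0.91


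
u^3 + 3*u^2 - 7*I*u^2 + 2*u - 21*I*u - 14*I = (u + 1)*(u + 2)*(u - 7*I)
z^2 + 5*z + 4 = (z + 1)*(z + 4)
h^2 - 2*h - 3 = (h - 3)*(h + 1)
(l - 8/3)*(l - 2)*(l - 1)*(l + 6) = l^4 + l^3/3 - 24*l^2 + 164*l/3 - 32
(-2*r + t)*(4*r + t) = -8*r^2 + 2*r*t + t^2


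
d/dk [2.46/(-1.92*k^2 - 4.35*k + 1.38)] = (9.4464*k + 10.701)/(1.92*k^2 + 4.35*k - 1.38)^2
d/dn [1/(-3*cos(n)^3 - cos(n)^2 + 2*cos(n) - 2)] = (-9*cos(n)^2 - 2*cos(n) + 2)*sin(n)/(3*cos(n)^3 + cos(n)^2 - 2*cos(n) + 2)^2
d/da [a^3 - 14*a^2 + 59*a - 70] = 3*a^2 - 28*a + 59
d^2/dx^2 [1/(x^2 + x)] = 2*(-x*(x + 1) + (2*x + 1)^2)/(x^3*(x + 1)^3)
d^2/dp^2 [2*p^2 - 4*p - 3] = 4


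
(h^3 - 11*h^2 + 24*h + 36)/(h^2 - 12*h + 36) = h + 1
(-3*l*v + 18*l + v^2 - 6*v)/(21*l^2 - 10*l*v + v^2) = (v - 6)/(-7*l + v)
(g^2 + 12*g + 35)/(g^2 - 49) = (g + 5)/(g - 7)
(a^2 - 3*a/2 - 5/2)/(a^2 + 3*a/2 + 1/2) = (2*a - 5)/(2*a + 1)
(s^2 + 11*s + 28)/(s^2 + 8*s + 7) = (s + 4)/(s + 1)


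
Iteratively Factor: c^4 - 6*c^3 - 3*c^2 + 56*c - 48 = (c - 1)*(c^3 - 5*c^2 - 8*c + 48) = (c - 4)*(c - 1)*(c^2 - c - 12) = (c - 4)^2*(c - 1)*(c + 3)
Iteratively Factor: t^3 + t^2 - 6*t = (t - 2)*(t^2 + 3*t) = (t - 2)*(t + 3)*(t)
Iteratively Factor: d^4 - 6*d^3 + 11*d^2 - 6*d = (d)*(d^3 - 6*d^2 + 11*d - 6) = d*(d - 2)*(d^2 - 4*d + 3) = d*(d - 3)*(d - 2)*(d - 1)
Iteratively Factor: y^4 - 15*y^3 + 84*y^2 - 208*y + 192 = (y - 3)*(y^3 - 12*y^2 + 48*y - 64) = (y - 4)*(y - 3)*(y^2 - 8*y + 16) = (y - 4)^2*(y - 3)*(y - 4)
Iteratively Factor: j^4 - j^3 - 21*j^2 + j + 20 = (j + 1)*(j^3 - 2*j^2 - 19*j + 20) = (j - 1)*(j + 1)*(j^2 - j - 20) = (j - 1)*(j + 1)*(j + 4)*(j - 5)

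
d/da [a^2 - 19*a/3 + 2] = 2*a - 19/3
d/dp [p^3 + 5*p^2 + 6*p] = 3*p^2 + 10*p + 6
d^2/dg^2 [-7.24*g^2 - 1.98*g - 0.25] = -14.4800000000000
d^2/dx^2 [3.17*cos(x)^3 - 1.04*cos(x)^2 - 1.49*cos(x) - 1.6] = -0.887499999999999*cos(x) + 2.08*cos(2*x) - 7.1325*cos(3*x)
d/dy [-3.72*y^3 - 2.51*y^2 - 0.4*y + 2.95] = -11.16*y^2 - 5.02*y - 0.4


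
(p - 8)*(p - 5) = p^2 - 13*p + 40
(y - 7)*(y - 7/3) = y^2 - 28*y/3 + 49/3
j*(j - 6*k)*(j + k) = j^3 - 5*j^2*k - 6*j*k^2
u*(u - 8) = u^2 - 8*u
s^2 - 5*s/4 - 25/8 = (s - 5/2)*(s + 5/4)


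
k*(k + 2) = k^2 + 2*k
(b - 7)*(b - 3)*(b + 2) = b^3 - 8*b^2 + b + 42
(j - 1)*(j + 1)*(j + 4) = j^3 + 4*j^2 - j - 4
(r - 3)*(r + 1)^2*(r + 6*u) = r^4 + 6*r^3*u - r^3 - 6*r^2*u - 5*r^2 - 30*r*u - 3*r - 18*u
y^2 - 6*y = y*(y - 6)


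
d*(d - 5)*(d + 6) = d^3 + d^2 - 30*d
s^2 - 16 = (s - 4)*(s + 4)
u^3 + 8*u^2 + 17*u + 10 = (u + 1)*(u + 2)*(u + 5)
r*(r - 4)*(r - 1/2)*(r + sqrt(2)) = r^4 - 9*r^3/2 + sqrt(2)*r^3 - 9*sqrt(2)*r^2/2 + 2*r^2 + 2*sqrt(2)*r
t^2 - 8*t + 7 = (t - 7)*(t - 1)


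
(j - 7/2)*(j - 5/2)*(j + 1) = j^3 - 5*j^2 + 11*j/4 + 35/4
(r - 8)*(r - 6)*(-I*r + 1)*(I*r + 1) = r^4 - 14*r^3 + 49*r^2 - 14*r + 48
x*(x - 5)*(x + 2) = x^3 - 3*x^2 - 10*x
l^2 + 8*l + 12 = (l + 2)*(l + 6)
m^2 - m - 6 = (m - 3)*(m + 2)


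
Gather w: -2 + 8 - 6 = 0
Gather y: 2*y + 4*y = 6*y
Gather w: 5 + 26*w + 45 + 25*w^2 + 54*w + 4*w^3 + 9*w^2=4*w^3 + 34*w^2 + 80*w + 50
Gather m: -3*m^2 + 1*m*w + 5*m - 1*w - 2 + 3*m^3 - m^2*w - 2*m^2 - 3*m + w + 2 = 3*m^3 + m^2*(-w - 5) + m*(w + 2)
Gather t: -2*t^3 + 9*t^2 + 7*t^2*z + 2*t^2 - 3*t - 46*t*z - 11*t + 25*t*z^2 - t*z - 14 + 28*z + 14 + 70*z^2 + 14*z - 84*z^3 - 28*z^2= -2*t^3 + t^2*(7*z + 11) + t*(25*z^2 - 47*z - 14) - 84*z^3 + 42*z^2 + 42*z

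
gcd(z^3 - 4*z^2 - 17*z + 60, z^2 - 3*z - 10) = z - 5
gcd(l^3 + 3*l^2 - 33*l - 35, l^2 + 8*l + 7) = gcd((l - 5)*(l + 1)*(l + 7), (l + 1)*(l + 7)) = l^2 + 8*l + 7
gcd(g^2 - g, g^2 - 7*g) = g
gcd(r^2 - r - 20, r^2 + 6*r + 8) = r + 4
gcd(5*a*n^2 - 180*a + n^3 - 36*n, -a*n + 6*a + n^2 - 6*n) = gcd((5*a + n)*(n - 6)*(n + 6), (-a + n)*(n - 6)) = n - 6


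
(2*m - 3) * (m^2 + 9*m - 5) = 2*m^3 + 15*m^2 - 37*m + 15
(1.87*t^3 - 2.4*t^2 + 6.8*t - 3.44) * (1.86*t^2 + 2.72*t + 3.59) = 3.4782*t^5 + 0.6224*t^4 + 12.8333*t^3 + 3.4816*t^2 + 15.0552*t - 12.3496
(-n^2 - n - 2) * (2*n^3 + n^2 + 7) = -2*n^5 - 3*n^4 - 5*n^3 - 9*n^2 - 7*n - 14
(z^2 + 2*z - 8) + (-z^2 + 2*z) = 4*z - 8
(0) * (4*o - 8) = 0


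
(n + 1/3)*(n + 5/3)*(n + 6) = n^3 + 8*n^2 + 113*n/9 + 10/3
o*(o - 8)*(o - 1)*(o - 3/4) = o^4 - 39*o^3/4 + 59*o^2/4 - 6*o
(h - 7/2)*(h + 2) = h^2 - 3*h/2 - 7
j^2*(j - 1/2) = j^3 - j^2/2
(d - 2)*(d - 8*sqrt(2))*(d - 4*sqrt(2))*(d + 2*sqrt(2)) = d^4 - 10*sqrt(2)*d^3 - 2*d^3 + 16*d^2 + 20*sqrt(2)*d^2 - 32*d + 128*sqrt(2)*d - 256*sqrt(2)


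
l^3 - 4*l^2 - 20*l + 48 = (l - 6)*(l - 2)*(l + 4)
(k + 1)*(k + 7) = k^2 + 8*k + 7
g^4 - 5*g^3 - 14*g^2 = g^2*(g - 7)*(g + 2)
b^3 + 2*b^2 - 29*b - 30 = (b - 5)*(b + 1)*(b + 6)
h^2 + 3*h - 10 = (h - 2)*(h + 5)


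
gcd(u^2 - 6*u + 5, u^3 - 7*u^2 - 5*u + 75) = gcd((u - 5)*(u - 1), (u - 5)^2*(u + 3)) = u - 5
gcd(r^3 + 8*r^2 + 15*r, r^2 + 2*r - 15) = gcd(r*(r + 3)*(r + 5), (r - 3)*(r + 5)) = r + 5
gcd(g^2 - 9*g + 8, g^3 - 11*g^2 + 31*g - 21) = g - 1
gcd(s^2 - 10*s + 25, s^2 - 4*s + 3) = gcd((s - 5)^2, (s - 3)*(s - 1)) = 1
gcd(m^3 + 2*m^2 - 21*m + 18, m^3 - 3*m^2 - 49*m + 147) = m - 3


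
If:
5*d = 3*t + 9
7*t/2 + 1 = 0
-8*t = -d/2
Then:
No Solution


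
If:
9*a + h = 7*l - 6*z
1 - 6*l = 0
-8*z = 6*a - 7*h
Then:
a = 49/414 - 50*z/69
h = 12*z/23 + 7/69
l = 1/6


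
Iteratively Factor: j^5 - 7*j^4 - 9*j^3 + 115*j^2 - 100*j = (j - 5)*(j^4 - 2*j^3 - 19*j^2 + 20*j) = (j - 5)*(j - 1)*(j^3 - j^2 - 20*j) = j*(j - 5)*(j - 1)*(j^2 - j - 20) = j*(j - 5)*(j - 1)*(j + 4)*(j - 5)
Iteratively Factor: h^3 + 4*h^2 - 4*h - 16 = (h - 2)*(h^2 + 6*h + 8) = (h - 2)*(h + 4)*(h + 2)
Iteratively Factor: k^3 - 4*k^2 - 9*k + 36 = (k - 4)*(k^2 - 9) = (k - 4)*(k - 3)*(k + 3)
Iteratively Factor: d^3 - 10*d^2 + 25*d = (d - 5)*(d^2 - 5*d) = d*(d - 5)*(d - 5)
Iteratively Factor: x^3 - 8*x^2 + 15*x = (x)*(x^2 - 8*x + 15) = x*(x - 5)*(x - 3)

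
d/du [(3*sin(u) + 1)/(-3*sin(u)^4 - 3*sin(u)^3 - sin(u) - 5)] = (27*sin(u)^4 + 30*sin(u)^3 + 9*sin(u)^2 - 14)*cos(u)/(3*sin(u)^4 + 3*sin(u)^3 + sin(u) + 5)^2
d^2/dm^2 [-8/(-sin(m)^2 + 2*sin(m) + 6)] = 16*(2*sin(m)^4 - 3*sin(m)^3 + 11*sin(m)^2 - 10)/(2*sin(m) + cos(m)^2 + 5)^3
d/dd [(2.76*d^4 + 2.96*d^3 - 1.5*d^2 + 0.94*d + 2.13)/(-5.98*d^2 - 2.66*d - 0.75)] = (-33.0096*d^5 - 39.7256*d^4 - 24.0272*d^3 + 2.9512*d^2 + 27.7248*d + 4.9608)/(35.7604*d^4 + 31.8136*d^3 + 16.0456*d^2 + 3.99*d + 0.5625)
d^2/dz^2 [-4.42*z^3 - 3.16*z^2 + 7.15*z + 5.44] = -26.52*z - 6.32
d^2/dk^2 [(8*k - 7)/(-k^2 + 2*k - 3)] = 2*(-4*(k - 1)^2*(8*k - 7) + (24*k - 23)*(k^2 - 2*k + 3))/(k^2 - 2*k + 3)^3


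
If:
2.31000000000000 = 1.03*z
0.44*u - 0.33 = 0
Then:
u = 0.75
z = 2.24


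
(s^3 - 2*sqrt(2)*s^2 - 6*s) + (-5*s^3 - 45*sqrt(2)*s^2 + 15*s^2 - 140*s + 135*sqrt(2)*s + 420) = -4*s^3 - 47*sqrt(2)*s^2 + 15*s^2 - 146*s + 135*sqrt(2)*s + 420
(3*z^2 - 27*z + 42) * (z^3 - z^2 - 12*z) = 3*z^5 - 30*z^4 + 33*z^3 + 282*z^2 - 504*z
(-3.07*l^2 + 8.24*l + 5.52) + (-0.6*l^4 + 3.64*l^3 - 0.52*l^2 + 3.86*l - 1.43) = -0.6*l^4 + 3.64*l^3 - 3.59*l^2 + 12.1*l + 4.09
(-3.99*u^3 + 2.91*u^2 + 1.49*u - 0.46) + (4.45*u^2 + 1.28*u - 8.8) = -3.99*u^3 + 7.36*u^2 + 2.77*u - 9.26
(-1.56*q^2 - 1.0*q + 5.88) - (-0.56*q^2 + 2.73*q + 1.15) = -1.0*q^2 - 3.73*q + 4.73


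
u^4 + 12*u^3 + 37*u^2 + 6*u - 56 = (u - 1)*(u + 2)*(u + 4)*(u + 7)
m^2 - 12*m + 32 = (m - 8)*(m - 4)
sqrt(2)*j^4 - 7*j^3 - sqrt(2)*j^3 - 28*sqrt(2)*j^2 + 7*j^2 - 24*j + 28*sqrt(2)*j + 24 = (j - 1)*(j - 6*sqrt(2))*(j + 2*sqrt(2))*(sqrt(2)*j + 1)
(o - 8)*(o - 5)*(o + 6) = o^3 - 7*o^2 - 38*o + 240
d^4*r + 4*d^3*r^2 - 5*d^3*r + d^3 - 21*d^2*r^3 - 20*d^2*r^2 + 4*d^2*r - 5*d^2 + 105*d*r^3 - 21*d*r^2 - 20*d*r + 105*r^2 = (d - 5)*(d - 3*r)*(d + 7*r)*(d*r + 1)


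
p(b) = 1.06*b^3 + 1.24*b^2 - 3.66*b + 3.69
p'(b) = 3.18*b^2 + 2.48*b - 3.66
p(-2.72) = 1.49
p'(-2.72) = 13.12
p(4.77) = 129.49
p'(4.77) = 80.52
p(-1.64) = 8.35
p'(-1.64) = 0.83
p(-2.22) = 6.33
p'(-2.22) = 6.51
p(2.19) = 12.76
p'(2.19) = 17.02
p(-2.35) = 5.38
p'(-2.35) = 8.07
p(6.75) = 361.48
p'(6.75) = 157.97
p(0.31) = 2.71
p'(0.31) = -2.59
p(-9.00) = -635.67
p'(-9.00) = 231.60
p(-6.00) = -158.67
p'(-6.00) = 95.94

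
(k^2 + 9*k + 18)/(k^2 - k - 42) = (k + 3)/(k - 7)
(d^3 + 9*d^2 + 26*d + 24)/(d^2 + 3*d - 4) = (d^2 + 5*d + 6)/(d - 1)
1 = 1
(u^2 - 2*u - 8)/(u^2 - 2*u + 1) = (u^2 - 2*u - 8)/(u^2 - 2*u + 1)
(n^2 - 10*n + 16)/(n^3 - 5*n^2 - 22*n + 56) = (n - 8)/(n^2 - 3*n - 28)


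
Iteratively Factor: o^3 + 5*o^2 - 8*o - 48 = (o + 4)*(o^2 + o - 12) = (o + 4)^2*(o - 3)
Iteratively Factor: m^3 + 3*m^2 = (m + 3)*(m^2) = m*(m + 3)*(m)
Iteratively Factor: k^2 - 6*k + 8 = (k - 2)*(k - 4)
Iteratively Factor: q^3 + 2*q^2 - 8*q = (q - 2)*(q^2 + 4*q) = (q - 2)*(q + 4)*(q)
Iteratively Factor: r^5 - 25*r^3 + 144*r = (r + 4)*(r^4 - 4*r^3 - 9*r^2 + 36*r) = (r - 3)*(r + 4)*(r^3 - r^2 - 12*r) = r*(r - 3)*(r + 4)*(r^2 - r - 12) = r*(r - 4)*(r - 3)*(r + 4)*(r + 3)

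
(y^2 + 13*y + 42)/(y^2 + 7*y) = (y + 6)/y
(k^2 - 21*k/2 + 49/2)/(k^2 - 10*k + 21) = (k - 7/2)/(k - 3)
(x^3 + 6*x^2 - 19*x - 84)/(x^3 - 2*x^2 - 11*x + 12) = (x + 7)/(x - 1)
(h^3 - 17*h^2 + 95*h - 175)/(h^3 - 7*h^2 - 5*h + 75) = (h - 7)/(h + 3)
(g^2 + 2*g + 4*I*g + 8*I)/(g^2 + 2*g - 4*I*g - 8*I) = (g + 4*I)/(g - 4*I)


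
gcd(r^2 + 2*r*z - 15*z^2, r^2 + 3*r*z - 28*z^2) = 1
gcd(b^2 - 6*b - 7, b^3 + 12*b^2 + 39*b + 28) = b + 1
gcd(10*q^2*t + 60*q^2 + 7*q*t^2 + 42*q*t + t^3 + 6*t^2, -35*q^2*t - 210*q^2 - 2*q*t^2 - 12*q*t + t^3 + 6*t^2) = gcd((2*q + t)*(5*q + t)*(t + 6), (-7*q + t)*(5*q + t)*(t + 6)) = 5*q*t + 30*q + t^2 + 6*t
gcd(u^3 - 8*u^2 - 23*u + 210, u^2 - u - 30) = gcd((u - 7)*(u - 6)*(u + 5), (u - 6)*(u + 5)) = u^2 - u - 30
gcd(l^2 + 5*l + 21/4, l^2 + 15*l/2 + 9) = l + 3/2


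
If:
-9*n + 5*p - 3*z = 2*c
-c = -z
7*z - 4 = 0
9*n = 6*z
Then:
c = 4/7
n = 8/21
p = 44/35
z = 4/7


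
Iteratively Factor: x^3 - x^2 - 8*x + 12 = (x - 2)*(x^2 + x - 6) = (x - 2)^2*(x + 3)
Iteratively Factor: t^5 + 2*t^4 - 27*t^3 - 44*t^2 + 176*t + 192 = (t + 1)*(t^4 + t^3 - 28*t^2 - 16*t + 192) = (t + 1)*(t + 4)*(t^3 - 3*t^2 - 16*t + 48) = (t - 4)*(t + 1)*(t + 4)*(t^2 + t - 12) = (t - 4)*(t - 3)*(t + 1)*(t + 4)*(t + 4)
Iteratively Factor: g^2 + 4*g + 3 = (g + 1)*(g + 3)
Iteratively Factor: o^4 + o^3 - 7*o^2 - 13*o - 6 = (o - 3)*(o^3 + 4*o^2 + 5*o + 2) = (o - 3)*(o + 1)*(o^2 + 3*o + 2) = (o - 3)*(o + 1)*(o + 2)*(o + 1)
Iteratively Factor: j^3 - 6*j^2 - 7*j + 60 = (j + 3)*(j^2 - 9*j + 20) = (j - 4)*(j + 3)*(j - 5)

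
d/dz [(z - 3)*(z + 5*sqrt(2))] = 2*z - 3 + 5*sqrt(2)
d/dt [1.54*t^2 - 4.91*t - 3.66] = 3.08*t - 4.91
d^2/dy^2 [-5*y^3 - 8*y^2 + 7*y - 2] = -30*y - 16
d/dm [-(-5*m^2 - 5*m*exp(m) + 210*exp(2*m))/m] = 5*exp(m) + 5 - 420*exp(2*m)/m + 210*exp(2*m)/m^2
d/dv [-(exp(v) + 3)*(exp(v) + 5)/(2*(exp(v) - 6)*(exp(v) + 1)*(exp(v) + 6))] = (exp(4*v) + 16*exp(3*v) + 89*exp(2*v) + 102*exp(v) - 252)*exp(v)/(2*(exp(6*v) + 2*exp(5*v) - 71*exp(4*v) - 144*exp(3*v) + 1224*exp(2*v) + 2592*exp(v) + 1296))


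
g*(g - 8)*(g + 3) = g^3 - 5*g^2 - 24*g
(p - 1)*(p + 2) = p^2 + p - 2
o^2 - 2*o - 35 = (o - 7)*(o + 5)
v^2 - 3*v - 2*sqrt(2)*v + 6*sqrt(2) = (v - 3)*(v - 2*sqrt(2))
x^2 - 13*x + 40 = (x - 8)*(x - 5)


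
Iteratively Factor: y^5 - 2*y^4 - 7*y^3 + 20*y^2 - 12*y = (y + 3)*(y^4 - 5*y^3 + 8*y^2 - 4*y) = (y - 1)*(y + 3)*(y^3 - 4*y^2 + 4*y) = (y - 2)*(y - 1)*(y + 3)*(y^2 - 2*y) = (y - 2)^2*(y - 1)*(y + 3)*(y)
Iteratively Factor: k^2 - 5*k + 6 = (k - 2)*(k - 3)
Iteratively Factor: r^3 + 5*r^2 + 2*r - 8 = (r + 2)*(r^2 + 3*r - 4) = (r - 1)*(r + 2)*(r + 4)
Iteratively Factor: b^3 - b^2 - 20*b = (b - 5)*(b^2 + 4*b) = (b - 5)*(b + 4)*(b)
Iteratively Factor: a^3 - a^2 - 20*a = (a + 4)*(a^2 - 5*a) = a*(a + 4)*(a - 5)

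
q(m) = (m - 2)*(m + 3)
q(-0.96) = -6.04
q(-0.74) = -6.19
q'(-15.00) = -29.00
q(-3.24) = 1.26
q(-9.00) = 66.00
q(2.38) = 2.04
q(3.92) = 13.29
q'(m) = 2*m + 1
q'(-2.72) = -4.44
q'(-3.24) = -5.48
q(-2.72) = -1.32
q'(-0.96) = -0.92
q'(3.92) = 8.84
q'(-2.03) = -3.06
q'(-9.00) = -17.00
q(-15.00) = 204.00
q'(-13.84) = -26.68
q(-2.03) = -3.91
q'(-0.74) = -0.48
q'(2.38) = 5.76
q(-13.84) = 171.71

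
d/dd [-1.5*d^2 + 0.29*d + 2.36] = 0.29 - 3.0*d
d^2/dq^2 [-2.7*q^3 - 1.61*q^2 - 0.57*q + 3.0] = -16.2*q - 3.22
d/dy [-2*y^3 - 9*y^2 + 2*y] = -6*y^2 - 18*y + 2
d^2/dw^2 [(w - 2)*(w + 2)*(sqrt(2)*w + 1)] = 6*sqrt(2)*w + 2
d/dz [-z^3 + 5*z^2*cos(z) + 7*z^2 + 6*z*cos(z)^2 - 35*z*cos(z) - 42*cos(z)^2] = -5*z^2*sin(z) - 3*z^2 + 35*z*sin(z) - 6*z*sin(2*z) + 10*z*cos(z) + 14*z + 42*sin(2*z) + 6*cos(z)^2 - 35*cos(z)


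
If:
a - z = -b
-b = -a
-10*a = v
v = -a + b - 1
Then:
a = 1/10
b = 1/10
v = -1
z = 1/5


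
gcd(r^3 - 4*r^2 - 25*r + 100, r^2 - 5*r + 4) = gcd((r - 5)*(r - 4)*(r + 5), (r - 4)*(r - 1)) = r - 4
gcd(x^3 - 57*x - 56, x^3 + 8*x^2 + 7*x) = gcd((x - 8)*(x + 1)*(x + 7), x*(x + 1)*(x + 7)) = x^2 + 8*x + 7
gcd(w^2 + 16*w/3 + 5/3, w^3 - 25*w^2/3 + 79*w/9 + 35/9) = w + 1/3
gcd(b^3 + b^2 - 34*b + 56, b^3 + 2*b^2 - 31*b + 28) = b^2 + 3*b - 28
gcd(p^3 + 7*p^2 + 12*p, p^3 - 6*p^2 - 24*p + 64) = p + 4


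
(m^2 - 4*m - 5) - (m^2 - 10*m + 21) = 6*m - 26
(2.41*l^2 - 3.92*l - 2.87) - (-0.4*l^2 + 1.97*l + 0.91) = 2.81*l^2 - 5.89*l - 3.78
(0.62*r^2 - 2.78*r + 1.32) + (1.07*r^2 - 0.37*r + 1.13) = 1.69*r^2 - 3.15*r + 2.45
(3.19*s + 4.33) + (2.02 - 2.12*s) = 1.07*s + 6.35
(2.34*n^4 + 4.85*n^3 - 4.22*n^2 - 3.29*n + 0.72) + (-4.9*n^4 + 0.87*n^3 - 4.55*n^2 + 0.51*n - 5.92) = -2.56*n^4 + 5.72*n^3 - 8.77*n^2 - 2.78*n - 5.2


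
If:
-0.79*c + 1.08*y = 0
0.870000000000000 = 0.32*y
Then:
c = 3.72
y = 2.72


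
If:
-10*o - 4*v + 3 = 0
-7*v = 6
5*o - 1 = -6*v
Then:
No Solution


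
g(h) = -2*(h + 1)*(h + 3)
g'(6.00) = -32.00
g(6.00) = -126.00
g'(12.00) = -56.00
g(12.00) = -390.00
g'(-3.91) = 7.64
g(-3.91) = -5.30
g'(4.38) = -25.52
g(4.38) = -79.41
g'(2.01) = -16.04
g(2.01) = -30.16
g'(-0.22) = -7.12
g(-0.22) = -4.34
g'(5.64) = -30.56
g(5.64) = -114.74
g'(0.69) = -10.76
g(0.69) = -12.47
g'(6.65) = -34.60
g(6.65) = -147.64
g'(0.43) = -9.72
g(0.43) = -9.81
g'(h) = -4*h - 8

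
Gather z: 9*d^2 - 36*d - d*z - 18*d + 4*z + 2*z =9*d^2 - 54*d + z*(6 - d)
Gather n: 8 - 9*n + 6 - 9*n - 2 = 12 - 18*n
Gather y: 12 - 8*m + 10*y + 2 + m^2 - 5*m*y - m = m^2 - 9*m + y*(10 - 5*m) + 14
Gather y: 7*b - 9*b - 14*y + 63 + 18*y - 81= -2*b + 4*y - 18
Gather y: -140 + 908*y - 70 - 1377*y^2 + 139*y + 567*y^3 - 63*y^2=567*y^3 - 1440*y^2 + 1047*y - 210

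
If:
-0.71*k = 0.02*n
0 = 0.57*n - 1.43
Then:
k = -0.07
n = 2.51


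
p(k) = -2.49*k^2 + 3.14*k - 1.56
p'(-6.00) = 33.02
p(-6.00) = -110.04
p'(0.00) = 3.14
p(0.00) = -1.56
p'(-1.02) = 8.22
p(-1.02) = -7.35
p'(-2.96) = 17.88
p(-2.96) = -32.67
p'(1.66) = -5.13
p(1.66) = -3.21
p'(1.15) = -2.59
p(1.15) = -1.24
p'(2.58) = -9.71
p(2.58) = -10.03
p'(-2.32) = 14.69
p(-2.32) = -22.25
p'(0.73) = -0.50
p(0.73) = -0.59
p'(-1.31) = 9.66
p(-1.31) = -9.95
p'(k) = 3.14 - 4.98*k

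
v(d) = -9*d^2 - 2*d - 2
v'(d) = -18*d - 2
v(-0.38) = -2.54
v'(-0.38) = 4.84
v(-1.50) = -19.25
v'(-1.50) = 25.00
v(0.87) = -10.55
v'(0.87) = -17.66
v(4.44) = -188.30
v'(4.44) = -81.92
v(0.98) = -12.60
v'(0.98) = -19.64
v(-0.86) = -6.94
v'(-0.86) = 13.48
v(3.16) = -98.19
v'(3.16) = -58.88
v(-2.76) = -65.04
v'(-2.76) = 47.68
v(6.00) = -338.00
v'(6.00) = -110.00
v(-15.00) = -1997.00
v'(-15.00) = 268.00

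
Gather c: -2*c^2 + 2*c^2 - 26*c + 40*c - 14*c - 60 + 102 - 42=0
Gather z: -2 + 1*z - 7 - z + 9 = 0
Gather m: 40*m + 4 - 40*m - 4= 0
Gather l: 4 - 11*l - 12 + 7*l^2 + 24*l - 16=7*l^2 + 13*l - 24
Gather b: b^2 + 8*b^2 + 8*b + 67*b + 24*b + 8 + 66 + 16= 9*b^2 + 99*b + 90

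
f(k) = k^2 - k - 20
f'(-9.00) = -19.00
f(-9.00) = 70.00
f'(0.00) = -1.00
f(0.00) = -20.00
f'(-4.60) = -10.20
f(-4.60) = 5.76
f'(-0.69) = -2.38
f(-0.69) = -18.83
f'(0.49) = -0.02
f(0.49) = -20.25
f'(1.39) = 1.78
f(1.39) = -19.46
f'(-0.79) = -2.58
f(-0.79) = -18.59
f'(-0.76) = -2.52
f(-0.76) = -18.66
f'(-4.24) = -9.48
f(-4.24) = 2.22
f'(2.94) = 4.88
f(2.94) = -14.30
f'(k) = 2*k - 1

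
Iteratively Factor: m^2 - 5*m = (m - 5)*(m)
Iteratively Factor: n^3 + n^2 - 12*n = (n + 4)*(n^2 - 3*n) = (n - 3)*(n + 4)*(n)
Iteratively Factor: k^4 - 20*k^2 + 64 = (k - 2)*(k^3 + 2*k^2 - 16*k - 32) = (k - 4)*(k - 2)*(k^2 + 6*k + 8) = (k - 4)*(k - 2)*(k + 2)*(k + 4)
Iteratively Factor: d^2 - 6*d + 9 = (d - 3)*(d - 3)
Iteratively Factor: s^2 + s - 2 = (s + 2)*(s - 1)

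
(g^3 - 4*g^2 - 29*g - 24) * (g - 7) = g^4 - 11*g^3 - g^2 + 179*g + 168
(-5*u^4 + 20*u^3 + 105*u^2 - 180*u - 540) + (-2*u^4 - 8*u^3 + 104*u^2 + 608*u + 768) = -7*u^4 + 12*u^3 + 209*u^2 + 428*u + 228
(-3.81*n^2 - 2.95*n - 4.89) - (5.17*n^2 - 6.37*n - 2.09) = -8.98*n^2 + 3.42*n - 2.8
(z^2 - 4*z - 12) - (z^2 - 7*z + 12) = 3*z - 24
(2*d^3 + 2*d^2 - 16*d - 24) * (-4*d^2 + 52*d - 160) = -8*d^5 + 96*d^4 - 152*d^3 - 1056*d^2 + 1312*d + 3840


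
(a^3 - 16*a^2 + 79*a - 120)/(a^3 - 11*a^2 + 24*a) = (a - 5)/a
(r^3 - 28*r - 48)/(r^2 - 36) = (r^2 + 6*r + 8)/(r + 6)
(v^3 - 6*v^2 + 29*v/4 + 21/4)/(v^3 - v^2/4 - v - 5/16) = 4*(2*v^2 - 13*v + 21)/(8*v^2 - 6*v - 5)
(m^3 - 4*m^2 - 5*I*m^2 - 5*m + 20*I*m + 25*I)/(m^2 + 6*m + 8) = (m^3 + m^2*(-4 - 5*I) + m*(-5 + 20*I) + 25*I)/(m^2 + 6*m + 8)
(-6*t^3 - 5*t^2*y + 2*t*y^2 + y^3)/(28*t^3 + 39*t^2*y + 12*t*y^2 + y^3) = (-6*t^2 + t*y + y^2)/(28*t^2 + 11*t*y + y^2)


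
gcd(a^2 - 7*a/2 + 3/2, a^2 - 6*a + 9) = a - 3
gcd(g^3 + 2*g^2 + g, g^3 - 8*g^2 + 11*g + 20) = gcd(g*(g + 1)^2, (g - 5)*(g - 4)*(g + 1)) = g + 1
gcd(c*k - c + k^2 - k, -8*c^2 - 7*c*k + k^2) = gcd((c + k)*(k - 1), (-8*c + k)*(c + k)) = c + k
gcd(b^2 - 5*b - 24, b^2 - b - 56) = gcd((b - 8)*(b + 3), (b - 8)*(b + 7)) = b - 8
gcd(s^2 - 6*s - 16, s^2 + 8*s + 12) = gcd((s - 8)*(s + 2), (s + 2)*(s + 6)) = s + 2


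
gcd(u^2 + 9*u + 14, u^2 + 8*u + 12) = u + 2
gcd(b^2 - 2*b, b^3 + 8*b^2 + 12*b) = b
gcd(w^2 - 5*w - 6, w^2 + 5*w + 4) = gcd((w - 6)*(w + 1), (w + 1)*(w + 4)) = w + 1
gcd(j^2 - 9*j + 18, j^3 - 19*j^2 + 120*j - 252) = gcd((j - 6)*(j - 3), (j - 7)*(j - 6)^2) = j - 6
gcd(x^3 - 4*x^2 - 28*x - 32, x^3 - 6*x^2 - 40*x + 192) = x - 8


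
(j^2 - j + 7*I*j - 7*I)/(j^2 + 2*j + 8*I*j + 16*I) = (j^2 + j*(-1 + 7*I) - 7*I)/(j^2 + j*(2 + 8*I) + 16*I)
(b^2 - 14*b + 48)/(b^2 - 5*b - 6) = (b - 8)/(b + 1)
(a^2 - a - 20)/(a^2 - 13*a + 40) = (a + 4)/(a - 8)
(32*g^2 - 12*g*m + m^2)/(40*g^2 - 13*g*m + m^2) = (4*g - m)/(5*g - m)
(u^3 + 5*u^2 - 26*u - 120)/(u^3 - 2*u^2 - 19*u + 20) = (u + 6)/(u - 1)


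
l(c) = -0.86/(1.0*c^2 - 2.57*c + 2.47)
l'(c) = -0.86*(2.57 - 2.0*c)/(1.0*c^2 - 2.57*c + 2.47)^2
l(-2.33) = -0.06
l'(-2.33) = -0.03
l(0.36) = -0.51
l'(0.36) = -0.57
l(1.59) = -0.94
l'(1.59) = 0.63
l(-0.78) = -0.17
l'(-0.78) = -0.14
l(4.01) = -0.10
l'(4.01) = 0.07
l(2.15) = -0.55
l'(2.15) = 0.61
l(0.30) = -0.48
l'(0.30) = -0.53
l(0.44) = -0.56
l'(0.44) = -0.62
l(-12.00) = -0.00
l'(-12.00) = -0.00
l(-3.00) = -0.04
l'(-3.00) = -0.02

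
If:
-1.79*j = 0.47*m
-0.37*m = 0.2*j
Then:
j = 0.00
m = 0.00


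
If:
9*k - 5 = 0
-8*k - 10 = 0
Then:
No Solution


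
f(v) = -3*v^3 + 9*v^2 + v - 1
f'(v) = -9*v^2 + 18*v + 1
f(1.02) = 6.20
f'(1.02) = 10.00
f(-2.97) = 154.01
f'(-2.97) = -131.85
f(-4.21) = 378.16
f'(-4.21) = -234.30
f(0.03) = -0.96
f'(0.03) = 1.53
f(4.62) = -100.11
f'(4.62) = -107.94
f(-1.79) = 43.25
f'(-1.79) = -60.06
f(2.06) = 13.03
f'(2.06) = -0.11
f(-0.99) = 9.74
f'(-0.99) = -25.64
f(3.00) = 2.00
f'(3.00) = -26.00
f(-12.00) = 6467.00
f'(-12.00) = -1511.00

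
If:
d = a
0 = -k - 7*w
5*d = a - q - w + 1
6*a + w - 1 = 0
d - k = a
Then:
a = 1/6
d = 1/6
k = 0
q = 1/3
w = 0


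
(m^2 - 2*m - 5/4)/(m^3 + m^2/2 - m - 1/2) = (m - 5/2)/(m^2 - 1)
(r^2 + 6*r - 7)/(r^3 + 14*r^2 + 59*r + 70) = (r - 1)/(r^2 + 7*r + 10)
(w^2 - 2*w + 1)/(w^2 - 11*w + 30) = (w^2 - 2*w + 1)/(w^2 - 11*w + 30)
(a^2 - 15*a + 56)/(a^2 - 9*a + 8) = (a - 7)/(a - 1)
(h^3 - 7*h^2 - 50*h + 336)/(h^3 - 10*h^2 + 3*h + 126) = (h^2 - h - 56)/(h^2 - 4*h - 21)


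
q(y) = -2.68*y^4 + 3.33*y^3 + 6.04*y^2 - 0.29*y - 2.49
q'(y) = -10.72*y^3 + 9.99*y^2 + 12.08*y - 0.29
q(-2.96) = -240.80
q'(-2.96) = 329.50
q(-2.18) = -68.18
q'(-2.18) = 131.91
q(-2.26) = -79.34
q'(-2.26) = 147.18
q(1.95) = 5.85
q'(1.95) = -18.23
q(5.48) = -1691.58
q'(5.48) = -1398.24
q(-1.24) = -5.53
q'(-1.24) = 20.53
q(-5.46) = -2744.67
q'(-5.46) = 1976.48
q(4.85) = -964.79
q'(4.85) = -929.69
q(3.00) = -76.17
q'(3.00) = -163.58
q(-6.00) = -3975.87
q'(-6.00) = 2602.39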